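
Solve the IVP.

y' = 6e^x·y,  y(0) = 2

General solution: y = Ce^(6e^x)
Applying IC y(0) = 2:
Particular solution: y = 2e^(6(e^x - 1))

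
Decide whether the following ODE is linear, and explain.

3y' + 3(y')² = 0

Nonlinear ((y')² term)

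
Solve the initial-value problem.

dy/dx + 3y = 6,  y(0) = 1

General solution: y = 2 + Ce^(-3x)
Applying y(0) = 1: C = 1 - 2 = -1
Particular solution: y = 2 - e^(-3x)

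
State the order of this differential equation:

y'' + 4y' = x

The order is 2 (highest derivative is of order 2).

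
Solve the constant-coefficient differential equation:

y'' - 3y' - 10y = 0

Characteristic equation: r² - 3r - 10 = 0
Roots: r = 5, -2 (distinct real)
General solution: y = C₁e^(5x) + C₂e^(-2x)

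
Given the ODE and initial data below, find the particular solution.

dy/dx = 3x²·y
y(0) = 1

General solution: y = Ce^(x³)
Applying IC y(0) = 1:
Particular solution: y = e^(x³)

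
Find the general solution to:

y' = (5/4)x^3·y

Separating variables and integrating:
ln|y| = 5x^4/16 + C

General solution: y = Ce^(5x^4/16)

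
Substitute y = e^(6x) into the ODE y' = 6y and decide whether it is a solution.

Verification:
y = e^(6x)
y' = 6e^(6x)
6y = 6e^(6x)
y' = 6y ✓

Yes, it is a solution.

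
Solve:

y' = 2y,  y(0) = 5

General solution: y = Ce^(2x)
Applying IC y(0) = 5:
Particular solution: y = 5e^(2x)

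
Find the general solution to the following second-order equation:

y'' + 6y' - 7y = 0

Characteristic equation: r² + 6r - 7 = 0
Roots: r = 1, -7 (distinct real)
General solution: y = C₁e^x + C₂e^(-7x)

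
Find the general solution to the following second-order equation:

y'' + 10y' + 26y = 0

Characteristic equation: r² + 10r + 26 = 0
Roots: r = -5 ± i (complex conjugates)
General solution: y = e^(-5x)(C₁cos(x) + C₂sin(x))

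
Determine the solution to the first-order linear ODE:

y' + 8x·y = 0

Using integrating factor method:

General solution: y = Ce^(-4x^2)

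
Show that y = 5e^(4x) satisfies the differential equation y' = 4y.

Verification:
y = 5e^(4x)
y' = 20e^(4x)
4y = 20e^(4x)
y' = 4y ✓

Yes, it is a solution.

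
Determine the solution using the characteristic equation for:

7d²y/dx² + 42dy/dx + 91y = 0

Characteristic equation: 7r² + 42r + 91 = 0
Divide by 7: r² + 6r + 13 = 0
Roots: r = -3 ± 2i (complex conjugates)
General solution: y = e^(-3x)(C₁cos(2x) + C₂sin(2x))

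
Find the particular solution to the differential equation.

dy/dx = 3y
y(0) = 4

General solution: y = Ce^(3x)
Applying IC y(0) = 4:
Particular solution: y = 4e^(3x)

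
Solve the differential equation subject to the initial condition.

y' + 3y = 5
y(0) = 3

General solution: y = 5/3 + Ce^(-3x)
Applying y(0) = 3: C = 3 - 5/3 = 4/3
Particular solution: y = 5/3 + (4/3)e^(-3x)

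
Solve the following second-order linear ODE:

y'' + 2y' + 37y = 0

Characteristic equation: r² + 2r + 37 = 0
Roots: r = -1 ± 6i (complex conjugates)
General solution: y = e^(-x)(C₁cos(6x) + C₂sin(6x))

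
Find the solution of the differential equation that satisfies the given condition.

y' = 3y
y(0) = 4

General solution: y = Ce^(3x)
Applying IC y(0) = 4:
Particular solution: y = 4e^(3x)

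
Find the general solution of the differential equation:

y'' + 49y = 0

Characteristic equation: r² + 49 = 0
Roots: r = ±7i (complex conjugates)
General solution: y = C₁cos(7x) + C₂sin(7x)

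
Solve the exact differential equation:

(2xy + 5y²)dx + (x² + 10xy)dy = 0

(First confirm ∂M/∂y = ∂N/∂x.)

Verify exactness: ∂M/∂y = ∂N/∂x ✓
Find F(x,y) such that ∂F/∂x = M, ∂F/∂y = N
Solution: x²y + 5xy² = C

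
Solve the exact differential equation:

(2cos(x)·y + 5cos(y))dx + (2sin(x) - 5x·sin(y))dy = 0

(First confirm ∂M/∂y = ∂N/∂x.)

Verify exactness: ∂M/∂y = ∂N/∂x ✓
Find F(x,y) such that ∂F/∂x = M, ∂F/∂y = N
Solution: 2sin(x)·y + 5x·cos(y) = C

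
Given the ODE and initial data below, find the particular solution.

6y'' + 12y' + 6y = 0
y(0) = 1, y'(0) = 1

General solution: y = (C₁ + C₂x)e^(-x)
Repeated root r = -1
Applying ICs: C₁ = 1, C₂ = 2
Particular solution: y = (1 + 2x)e^(-x)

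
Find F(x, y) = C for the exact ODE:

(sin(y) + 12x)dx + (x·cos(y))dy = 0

Verify exactness: ∂M/∂y = ∂N/∂x ✓
Find F(x,y) such that ∂F/∂x = M, ∂F/∂y = N
Solution: x·sin(y) + 6x² = C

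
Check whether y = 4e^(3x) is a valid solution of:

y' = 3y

Verification:
y = 4e^(3x)
y' = 12e^(3x)
3y = 12e^(3x)
y' = 3y ✓

Yes, it is a solution.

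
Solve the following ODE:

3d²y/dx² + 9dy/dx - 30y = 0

Characteristic equation: 3r² + 9r - 30 = 0
Divide by 3: r² + 3r - 10 = 0
Roots: r = 2, -5 (distinct real)
General solution: y = C₁e^(2x) + C₂e^(-5x)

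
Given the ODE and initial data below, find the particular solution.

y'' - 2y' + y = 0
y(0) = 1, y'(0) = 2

General solution: y = (C₁ + C₂x)e^x
Repeated root r = 1
Applying ICs: C₁ = 1, C₂ = 1
Particular solution: y = (1 + x)e^x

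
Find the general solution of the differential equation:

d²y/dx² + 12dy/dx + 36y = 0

Characteristic equation: r² + 12r + 36 = 0
Factored: (r + 6)² = 0
Repeated root: r = -6
General solution: y = (C₁ + C₂x)e^(-6x)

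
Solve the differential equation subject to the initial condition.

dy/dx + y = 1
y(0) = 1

General solution: y = 1 + Ce^(-x)
Applying y(0) = 1: C = 1 - 1 = 0
Particular solution: y = 1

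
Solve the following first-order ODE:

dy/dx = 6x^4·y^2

Separating variables and integrating:
-1/y = 6x^5/5 + C

General solution: y^-1 = (-6/5)x^5 + C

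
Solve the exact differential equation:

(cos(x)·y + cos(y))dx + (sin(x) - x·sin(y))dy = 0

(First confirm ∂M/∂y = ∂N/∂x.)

Verify exactness: ∂M/∂y = ∂N/∂x ✓
Find F(x,y) such that ∂F/∂x = M, ∂F/∂y = N
Solution: sin(x)·y + x·cos(y) = C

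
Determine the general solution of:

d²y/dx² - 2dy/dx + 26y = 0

Characteristic equation: r² - 2r + 26 = 0
Roots: r = 1 ± 5i (complex conjugates)
General solution: y = e^x(C₁cos(5x) + C₂sin(5x))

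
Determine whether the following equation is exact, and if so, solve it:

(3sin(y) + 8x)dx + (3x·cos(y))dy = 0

Verify exactness: ∂M/∂y = ∂N/∂x ✓
Find F(x,y) such that ∂F/∂x = M, ∂F/∂y = N
Solution: 3x·sin(y) + 4x² = C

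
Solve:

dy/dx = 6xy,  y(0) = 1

General solution: y = Ce^(3x²)
Applying IC y(0) = 1:
Particular solution: y = e^(3x²)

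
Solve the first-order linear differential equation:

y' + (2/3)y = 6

Using integrating factor method:

General solution: y = 9 + Ce^(-2x/3)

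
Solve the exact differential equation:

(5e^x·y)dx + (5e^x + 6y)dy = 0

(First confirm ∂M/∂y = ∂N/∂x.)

Verify exactness: ∂M/∂y = ∂N/∂x ✓
Find F(x,y) such that ∂F/∂x = M, ∂F/∂y = N
Solution: 5e^x·y + 3y² = C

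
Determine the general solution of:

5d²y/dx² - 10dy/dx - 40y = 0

Characteristic equation: 5r² - 10r - 40 = 0
Divide by 5: r² - 2r - 8 = 0
Roots: r = 4, -2 (distinct real)
General solution: y = C₁e^(4x) + C₂e^(-2x)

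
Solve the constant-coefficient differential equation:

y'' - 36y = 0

Characteristic equation: r² - 36 = 0
Roots: r = 6, -6 (distinct real)
General solution: y = C₁e^(6x) + C₂e^(-6x)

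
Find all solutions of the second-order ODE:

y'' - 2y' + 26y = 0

Characteristic equation: r² - 2r + 26 = 0
Roots: r = 1 ± 5i (complex conjugates)
General solution: y = e^x(C₁cos(5x) + C₂sin(5x))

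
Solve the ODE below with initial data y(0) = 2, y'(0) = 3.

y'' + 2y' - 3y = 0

General solution: y = C₁e^x + C₂e^(-3x)
Applying ICs: C₁ = 9/4, C₂ = -1/4
Particular solution: y = (9/4)e^x - (1/4)e^(-3x)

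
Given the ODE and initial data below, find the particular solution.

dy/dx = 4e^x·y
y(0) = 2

General solution: y = Ce^(4e^x)
Applying IC y(0) = 2:
Particular solution: y = 2e^(4(e^x - 1))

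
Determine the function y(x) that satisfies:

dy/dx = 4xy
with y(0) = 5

General solution: y = Ce^(2x²)
Applying IC y(0) = 5:
Particular solution: y = 5e^(2x²)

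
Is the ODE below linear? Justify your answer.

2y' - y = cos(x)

Yes. Linear (y and its derivatives appear to the first power only, no products of y terms)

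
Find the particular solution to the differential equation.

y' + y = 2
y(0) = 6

General solution: y = 2 + Ce^(-x)
Applying y(0) = 6: C = 6 - 2 = 4
Particular solution: y = 2 + 4e^(-x)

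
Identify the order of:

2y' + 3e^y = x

The order is 1 (highest derivative is of order 1).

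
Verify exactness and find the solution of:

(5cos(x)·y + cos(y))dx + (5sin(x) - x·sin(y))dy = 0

Verify exactness: ∂M/∂y = ∂N/∂x ✓
Find F(x,y) such that ∂F/∂x = M, ∂F/∂y = N
Solution: 5sin(x)·y + x·cos(y) = C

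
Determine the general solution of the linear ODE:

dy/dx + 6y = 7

Using integrating factor method:

General solution: y = 7/6 + Ce^(-6x)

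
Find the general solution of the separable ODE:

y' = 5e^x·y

Separating variables and integrating:
ln|y| = 5e^x + C

General solution: y = Ce^(5e^x)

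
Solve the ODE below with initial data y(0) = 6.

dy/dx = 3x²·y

General solution: y = Ce^(x³)
Applying IC y(0) = 6:
Particular solution: y = 6e^(x³)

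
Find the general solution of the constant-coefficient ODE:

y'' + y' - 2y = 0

Characteristic equation: r² + r - 2 = 0
Roots: r = 1, -2 (distinct real)
General solution: y = C₁e^x + C₂e^(-2x)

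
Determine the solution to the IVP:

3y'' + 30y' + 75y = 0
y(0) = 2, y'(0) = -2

General solution: y = (C₁ + C₂x)e^(-5x)
Repeated root r = -5
Applying ICs: C₁ = 2, C₂ = 8
Particular solution: y = (2 + 8x)e^(-5x)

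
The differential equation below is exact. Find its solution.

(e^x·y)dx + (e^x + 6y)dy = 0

Verify exactness: ∂M/∂y = ∂N/∂x ✓
Find F(x,y) such that ∂F/∂x = M, ∂F/∂y = N
Solution: e^x·y + 3y² = C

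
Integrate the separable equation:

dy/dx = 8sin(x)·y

Separating variables and integrating:
ln|y| = -8cos(x) + C

General solution: y = Ce^(-8cos(x))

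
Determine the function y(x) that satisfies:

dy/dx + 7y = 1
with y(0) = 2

General solution: y = 1/7 + Ce^(-7x)
Applying y(0) = 2: C = 2 - 1/7 = 13/7
Particular solution: y = 1/7 + (13/7)e^(-7x)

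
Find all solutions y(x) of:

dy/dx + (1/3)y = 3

Using integrating factor method:

General solution: y = 9 + Ce^(-x/3)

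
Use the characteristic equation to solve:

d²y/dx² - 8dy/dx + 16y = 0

Characteristic equation: r² - 8r + 16 = 0
Factored: (r - 4)² = 0
Repeated root: r = 4
General solution: y = (C₁ + C₂x)e^(4x)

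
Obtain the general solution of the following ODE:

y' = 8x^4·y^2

Separating variables and integrating:
-1/y = 8x^5/5 + C

General solution: y^-1 = (-8/5)x^5 + C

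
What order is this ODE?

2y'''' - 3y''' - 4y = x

The order is 4 (highest derivative is of order 4).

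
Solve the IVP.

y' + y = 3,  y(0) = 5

General solution: y = 3 + Ce^(-x)
Applying y(0) = 5: C = 5 - 3 = 2
Particular solution: y = 3 + 2e^(-x)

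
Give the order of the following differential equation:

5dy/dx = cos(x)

The order is 1 (highest derivative is of order 1).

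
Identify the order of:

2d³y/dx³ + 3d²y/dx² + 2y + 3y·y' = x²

The order is 3 (highest derivative is of order 3).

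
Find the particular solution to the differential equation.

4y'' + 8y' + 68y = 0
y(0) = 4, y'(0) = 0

General solution: y = e^(-x)(C₁cos(4x) + C₂sin(4x))
Complex roots r = -1 ± 4i
Applying ICs: C₁ = 4, C₂ = 1
Particular solution: y = e^(-x)(4cos(4x) + sin(4x))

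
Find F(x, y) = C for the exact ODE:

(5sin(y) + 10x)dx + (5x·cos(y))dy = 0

Verify exactness: ∂M/∂y = ∂N/∂x ✓
Find F(x,y) such that ∂F/∂x = M, ∂F/∂y = N
Solution: 5x·sin(y) + 5x² = C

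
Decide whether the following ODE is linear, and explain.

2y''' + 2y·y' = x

Nonlinear (product y·y')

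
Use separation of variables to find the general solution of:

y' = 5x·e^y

Separating variables and integrating:
-e^(-y) = 5x²/2 + C

General solution: y = -ln(C - 5x²/2)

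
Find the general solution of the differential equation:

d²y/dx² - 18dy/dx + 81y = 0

Characteristic equation: r² - 18r + 81 = 0
Factored: (r - 9)² = 0
Repeated root: r = 9
General solution: y = (C₁ + C₂x)e^(9x)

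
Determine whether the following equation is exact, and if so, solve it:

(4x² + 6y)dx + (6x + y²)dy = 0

Verify exactness: ∂M/∂y = ∂N/∂x ✓
Find F(x,y) such that ∂F/∂x = M, ∂F/∂y = N
Solution: 4x³/3 + 6xy + y³/3 = C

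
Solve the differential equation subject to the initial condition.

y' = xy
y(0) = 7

General solution: y = Ce^(x²/2)
Applying IC y(0) = 7:
Particular solution: y = 7e^(x²/2)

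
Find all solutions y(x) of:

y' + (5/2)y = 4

Using integrating factor method:

General solution: y = 8/5 + Ce^(-5x/2)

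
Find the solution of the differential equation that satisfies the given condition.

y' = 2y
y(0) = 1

General solution: y = Ce^(2x)
Applying IC y(0) = 1:
Particular solution: y = e^(2x)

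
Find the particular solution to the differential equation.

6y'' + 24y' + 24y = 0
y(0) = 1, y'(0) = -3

General solution: y = (C₁ + C₂x)e^(-2x)
Repeated root r = -2
Applying ICs: C₁ = 1, C₂ = -1
Particular solution: y = (1 - x)e^(-2x)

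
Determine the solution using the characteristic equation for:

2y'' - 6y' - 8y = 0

Characteristic equation: 2r² - 6r - 8 = 0
Divide by 2: r² - 3r - 4 = 0
Roots: r = 4, -1 (distinct real)
General solution: y = C₁e^(4x) + C₂e^(-x)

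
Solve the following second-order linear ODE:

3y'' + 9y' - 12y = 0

Characteristic equation: 3r² + 9r - 12 = 0
Divide by 3: r² + 3r - 4 = 0
Roots: r = 1, -4 (distinct real)
General solution: y = C₁e^x + C₂e^(-4x)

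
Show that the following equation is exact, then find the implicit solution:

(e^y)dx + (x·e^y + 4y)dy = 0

Verify exactness: ∂M/∂y = ∂N/∂x ✓
Find F(x,y) such that ∂F/∂x = M, ∂F/∂y = N
Solution: x·e^y + 2y² = C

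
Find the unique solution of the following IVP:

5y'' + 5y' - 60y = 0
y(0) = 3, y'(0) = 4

General solution: y = C₁e^(3x) + C₂e^(-4x)
Applying ICs: C₁ = 16/7, C₂ = 5/7
Particular solution: y = (16/7)e^(3x) + (5/7)e^(-4x)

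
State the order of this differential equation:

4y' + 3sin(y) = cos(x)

The order is 1 (highest derivative is of order 1).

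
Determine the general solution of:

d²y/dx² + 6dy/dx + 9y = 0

Characteristic equation: r² + 6r + 9 = 0
Factored: (r + 3)² = 0
Repeated root: r = -3
General solution: y = (C₁ + C₂x)e^(-3x)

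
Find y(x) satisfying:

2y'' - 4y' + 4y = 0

Characteristic equation: 2r² - 4r + 4 = 0
Divide by 2: r² - 2r + 2 = 0
Roots: r = 1 ± i (complex conjugates)
General solution: y = e^x(C₁cos(x) + C₂sin(x))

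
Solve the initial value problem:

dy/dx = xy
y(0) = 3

General solution: y = Ce^(x²/2)
Applying IC y(0) = 3:
Particular solution: y = 3e^(x²/2)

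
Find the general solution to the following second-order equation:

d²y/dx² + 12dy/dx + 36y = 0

Characteristic equation: r² + 12r + 36 = 0
Factored: (r + 6)² = 0
Repeated root: r = -6
General solution: y = (C₁ + C₂x)e^(-6x)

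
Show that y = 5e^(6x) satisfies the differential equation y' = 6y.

Verification:
y = 5e^(6x)
y' = 30e^(6x)
6y = 30e^(6x)
y' = 6y ✓

Yes, it is a solution.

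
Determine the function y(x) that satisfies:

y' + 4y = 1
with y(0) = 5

General solution: y = 1/4 + Ce^(-4x)
Applying y(0) = 5: C = 5 - 1/4 = 19/4
Particular solution: y = 1/4 + (19/4)e^(-4x)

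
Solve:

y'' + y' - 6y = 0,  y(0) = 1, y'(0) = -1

General solution: y = C₁e^(2x) + C₂e^(-3x)
Applying ICs: C₁ = 2/5, C₂ = 3/5
Particular solution: y = (2/5)e^(2x) + (3/5)e^(-3x)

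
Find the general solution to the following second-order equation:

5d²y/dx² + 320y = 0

Characteristic equation: 5r² + 320 = 0
Divide by 5: r² + 64 = 0
Roots: r = ±8i (complex conjugates)
General solution: y = C₁cos(8x) + C₂sin(8x)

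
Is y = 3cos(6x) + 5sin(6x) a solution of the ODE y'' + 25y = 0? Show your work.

Verification:
y'' = -108cos(6x) - 180sin(6x)
y'' + 25y ≠ 0 (frequency mismatch: got 36 instead of 25)

No, it is not a solution.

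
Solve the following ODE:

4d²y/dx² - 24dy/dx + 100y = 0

Characteristic equation: 4r² - 24r + 100 = 0
Divide by 4: r² - 6r + 25 = 0
Roots: r = 3 ± 4i (complex conjugates)
General solution: y = e^(3x)(C₁cos(4x) + C₂sin(4x))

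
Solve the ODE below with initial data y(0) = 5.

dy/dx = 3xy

General solution: y = Ce^(3x²/2)
Applying IC y(0) = 5:
Particular solution: y = 5e^(3x²/2)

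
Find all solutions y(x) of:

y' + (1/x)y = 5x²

Using integrating factor method:

General solution: y = (5/4)x^3 + C/x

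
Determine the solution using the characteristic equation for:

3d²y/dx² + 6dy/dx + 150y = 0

Characteristic equation: 3r² + 6r + 150 = 0
Divide by 3: r² + 2r + 50 = 0
Roots: r = -1 ± 7i (complex conjugates)
General solution: y = e^(-x)(C₁cos(7x) + C₂sin(7x))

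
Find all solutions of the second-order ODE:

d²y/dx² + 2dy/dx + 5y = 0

Characteristic equation: r² + 2r + 5 = 0
Roots: r = -1 ± 2i (complex conjugates)
General solution: y = e^(-x)(C₁cos(2x) + C₂sin(2x))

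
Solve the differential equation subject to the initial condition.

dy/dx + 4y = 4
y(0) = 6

General solution: y = 1 + Ce^(-4x)
Applying y(0) = 6: C = 6 - 1 = 5
Particular solution: y = 1 + 5e^(-4x)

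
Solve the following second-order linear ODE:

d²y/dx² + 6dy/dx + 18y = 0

Characteristic equation: r² + 6r + 18 = 0
Roots: r = -3 ± 3i (complex conjugates)
General solution: y = e^(-3x)(C₁cos(3x) + C₂sin(3x))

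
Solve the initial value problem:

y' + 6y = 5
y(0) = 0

General solution: y = 5/6 + Ce^(-6x)
Applying y(0) = 0: C = 0 - 5/6 = -5/6
Particular solution: y = 5/6 - (5/6)e^(-6x)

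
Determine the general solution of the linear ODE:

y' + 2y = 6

Using integrating factor method:

General solution: y = 3 + Ce^(-2x)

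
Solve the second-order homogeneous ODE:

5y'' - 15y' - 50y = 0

Characteristic equation: 5r² - 15r - 50 = 0
Divide by 5: r² - 3r - 10 = 0
Roots: r = 5, -2 (distinct real)
General solution: y = C₁e^(5x) + C₂e^(-2x)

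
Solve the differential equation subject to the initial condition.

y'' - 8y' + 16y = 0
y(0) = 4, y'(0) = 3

General solution: y = (C₁ + C₂x)e^(4x)
Repeated root r = 4
Applying ICs: C₁ = 4, C₂ = -13
Particular solution: y = (4 - 13x)e^(4x)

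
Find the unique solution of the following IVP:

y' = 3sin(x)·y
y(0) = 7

General solution: y = Ce^(-3cos(x))
Applying IC y(0) = 7:
Particular solution: y = 7e^(3(1-cos(x)))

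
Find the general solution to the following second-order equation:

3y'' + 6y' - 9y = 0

Characteristic equation: 3r² + 6r - 9 = 0
Divide by 3: r² + 2r - 3 = 0
Roots: r = 1, -3 (distinct real)
General solution: y = C₁e^x + C₂e^(-3x)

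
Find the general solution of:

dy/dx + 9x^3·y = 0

Using integrating factor method:

General solution: y = Ce^(-9x^4/4)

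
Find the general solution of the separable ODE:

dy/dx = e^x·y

Separating variables and integrating:
ln|y| = e^x + C

General solution: y = Ce^(e^x)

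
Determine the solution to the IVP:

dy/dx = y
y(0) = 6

General solution: y = Ce^x
Applying IC y(0) = 6:
Particular solution: y = 6e^x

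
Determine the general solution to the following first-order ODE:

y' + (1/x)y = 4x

Using integrating factor method:

General solution: y = (4/3)x^2 + C/x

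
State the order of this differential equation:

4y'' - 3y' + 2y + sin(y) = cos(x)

The order is 2 (highest derivative is of order 2).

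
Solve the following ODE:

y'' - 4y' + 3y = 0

Characteristic equation: r² - 4r + 3 = 0
Roots: r = 1, 3 (distinct real)
General solution: y = C₁e^x + C₂e^(3x)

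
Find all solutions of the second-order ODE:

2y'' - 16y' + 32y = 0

Characteristic equation: 2r² - 16r + 32 = 0
Divide by 2: r² - 8r + 16 = 0
Factored: (r - 4)² = 0
Repeated root: r = 4
General solution: y = (C₁ + C₂x)e^(4x)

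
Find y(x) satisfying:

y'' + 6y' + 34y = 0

Characteristic equation: r² + 6r + 34 = 0
Roots: r = -3 ± 5i (complex conjugates)
General solution: y = e^(-3x)(C₁cos(5x) + C₂sin(5x))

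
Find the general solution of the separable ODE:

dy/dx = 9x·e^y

Separating variables and integrating:
-e^(-y) = 9x²/2 + C

General solution: y = -ln(C - 9x²/2)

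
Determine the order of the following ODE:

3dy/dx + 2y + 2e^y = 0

The order is 1 (highest derivative is of order 1).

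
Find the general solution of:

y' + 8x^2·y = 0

Using integrating factor method:

General solution: y = Ce^(-8x^3/3)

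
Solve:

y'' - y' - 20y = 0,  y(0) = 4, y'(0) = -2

General solution: y = C₁e^(5x) + C₂e^(-4x)
Applying ICs: C₁ = 14/9, C₂ = 22/9
Particular solution: y = (14/9)e^(5x) + (22/9)e^(-4x)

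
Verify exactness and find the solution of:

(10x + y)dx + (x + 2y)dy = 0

Verify exactness: ∂M/∂y = ∂N/∂x ✓
Find F(x,y) such that ∂F/∂x = M, ∂F/∂y = N
Solution: 5x² + xy + y² = C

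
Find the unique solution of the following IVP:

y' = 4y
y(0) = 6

General solution: y = Ce^(4x)
Applying IC y(0) = 6:
Particular solution: y = 6e^(4x)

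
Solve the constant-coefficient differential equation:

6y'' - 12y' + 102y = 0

Characteristic equation: 6r² - 12r + 102 = 0
Divide by 6: r² - 2r + 17 = 0
Roots: r = 1 ± 4i (complex conjugates)
General solution: y = e^x(C₁cos(4x) + C₂sin(4x))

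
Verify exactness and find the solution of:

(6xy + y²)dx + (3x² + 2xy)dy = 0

Verify exactness: ∂M/∂y = ∂N/∂x ✓
Find F(x,y) such that ∂F/∂x = M, ∂F/∂y = N
Solution: 3x²y + xy² = C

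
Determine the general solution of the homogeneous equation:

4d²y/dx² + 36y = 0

Characteristic equation: 4r² + 36 = 0
Divide by 4: r² + 9 = 0
Roots: r = ±3i (complex conjugates)
General solution: y = C₁cos(3x) + C₂sin(3x)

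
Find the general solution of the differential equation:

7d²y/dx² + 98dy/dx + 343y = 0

Characteristic equation: 7r² + 98r + 343 = 0
Divide by 7: r² + 14r + 49 = 0
Factored: (r + 7)² = 0
Repeated root: r = -7
General solution: y = (C₁ + C₂x)e^(-7x)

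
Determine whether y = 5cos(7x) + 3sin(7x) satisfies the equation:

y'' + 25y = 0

Verification:
y'' = -245cos(7x) - 147sin(7x)
y'' + 25y ≠ 0 (frequency mismatch: got 49 instead of 25)

No, it is not a solution.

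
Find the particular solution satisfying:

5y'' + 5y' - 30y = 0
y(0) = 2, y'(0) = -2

General solution: y = C₁e^(2x) + C₂e^(-3x)
Applying ICs: C₁ = 4/5, C₂ = 6/5
Particular solution: y = (4/5)e^(2x) + (6/5)e^(-3x)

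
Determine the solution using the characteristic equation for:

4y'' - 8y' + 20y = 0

Characteristic equation: 4r² - 8r + 20 = 0
Divide by 4: r² - 2r + 5 = 0
Roots: r = 1 ± 2i (complex conjugates)
General solution: y = e^x(C₁cos(2x) + C₂sin(2x))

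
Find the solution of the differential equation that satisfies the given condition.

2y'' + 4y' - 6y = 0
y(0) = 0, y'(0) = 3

General solution: y = C₁e^x + C₂e^(-3x)
Applying ICs: C₁ = 3/4, C₂ = -3/4
Particular solution: y = (3/4)e^x - (3/4)e^(-3x)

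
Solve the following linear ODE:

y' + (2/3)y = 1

Using integrating factor method:

General solution: y = 3/2 + Ce^(-2x/3)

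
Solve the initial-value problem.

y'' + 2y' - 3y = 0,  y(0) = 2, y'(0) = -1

General solution: y = C₁e^x + C₂e^(-3x)
Applying ICs: C₁ = 5/4, C₂ = 3/4
Particular solution: y = (5/4)e^x + (3/4)e^(-3x)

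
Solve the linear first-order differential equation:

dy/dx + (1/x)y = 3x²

Using integrating factor method:

General solution: y = (3/4)x^3 + C/x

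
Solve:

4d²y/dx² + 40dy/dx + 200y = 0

Characteristic equation: 4r² + 40r + 200 = 0
Divide by 4: r² + 10r + 50 = 0
Roots: r = -5 ± 5i (complex conjugates)
General solution: y = e^(-5x)(C₁cos(5x) + C₂sin(5x))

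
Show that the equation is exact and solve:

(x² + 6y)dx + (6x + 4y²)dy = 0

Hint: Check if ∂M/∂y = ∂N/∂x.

Verify exactness: ∂M/∂y = ∂N/∂x ✓
Find F(x,y) such that ∂F/∂x = M, ∂F/∂y = N
Solution: x³/3 + 6xy + 4y³/3 = C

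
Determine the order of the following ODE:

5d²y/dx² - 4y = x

The order is 2 (highest derivative is of order 2).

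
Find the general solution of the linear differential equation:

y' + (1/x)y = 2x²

Using integrating factor method:

General solution: y = (1/2)x^3 + C/x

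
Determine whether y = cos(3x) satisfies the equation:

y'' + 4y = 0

Verification:
y'' = -9cos(3x)
y'' + 4y ≠ 0 (frequency mismatch: got 9 instead of 4)

No, it is not a solution.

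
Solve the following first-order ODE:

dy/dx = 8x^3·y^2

Separating variables and integrating:
-1/y = 2x^4 + C

General solution: y^-1 = -2x^4 + C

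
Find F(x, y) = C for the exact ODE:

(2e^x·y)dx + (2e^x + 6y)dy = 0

Verify exactness: ∂M/∂y = ∂N/∂x ✓
Find F(x,y) such that ∂F/∂x = M, ∂F/∂y = N
Solution: 2e^x·y + 3y² = C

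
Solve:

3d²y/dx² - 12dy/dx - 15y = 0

Characteristic equation: 3r² - 12r - 15 = 0
Divide by 3: r² - 4r - 5 = 0
Roots: r = 5, -1 (distinct real)
General solution: y = C₁e^(5x) + C₂e^(-x)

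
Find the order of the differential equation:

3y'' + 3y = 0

The order is 2 (highest derivative is of order 2).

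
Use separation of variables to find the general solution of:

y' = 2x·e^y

Separating variables and integrating:
-e^(-y) = x² + C

General solution: y = -ln(C - x²)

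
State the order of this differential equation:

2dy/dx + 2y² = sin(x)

The order is 1 (highest derivative is of order 1).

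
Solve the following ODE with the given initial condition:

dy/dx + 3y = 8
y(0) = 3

General solution: y = 8/3 + Ce^(-3x)
Applying y(0) = 3: C = 3 - 8/3 = 1/3
Particular solution: y = 8/3 + (1/3)e^(-3x)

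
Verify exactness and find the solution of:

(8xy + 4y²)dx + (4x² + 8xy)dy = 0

Verify exactness: ∂M/∂y = ∂N/∂x ✓
Find F(x,y) such that ∂F/∂x = M, ∂F/∂y = N
Solution: 4x²y + 4xy² = C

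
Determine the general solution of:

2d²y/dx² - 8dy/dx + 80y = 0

Characteristic equation: 2r² - 8r + 80 = 0
Divide by 2: r² - 4r + 40 = 0
Roots: r = 2 ± 6i (complex conjugates)
General solution: y = e^(2x)(C₁cos(6x) + C₂sin(6x))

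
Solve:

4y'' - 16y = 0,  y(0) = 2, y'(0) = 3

General solution: y = C₁e^(2x) + C₂e^(-2x)
Applying ICs: C₁ = 7/4, C₂ = 1/4
Particular solution: y = (7/4)e^(2x) + (1/4)e^(-2x)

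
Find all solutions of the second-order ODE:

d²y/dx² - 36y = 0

Characteristic equation: r² - 36 = 0
Roots: r = 6, -6 (distinct real)
General solution: y = C₁e^(6x) + C₂e^(-6x)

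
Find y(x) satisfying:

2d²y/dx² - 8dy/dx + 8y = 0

Characteristic equation: 2r² - 8r + 8 = 0
Divide by 2: r² - 4r + 4 = 0
Factored: (r - 2)² = 0
Repeated root: r = 2
General solution: y = (C₁ + C₂x)e^(2x)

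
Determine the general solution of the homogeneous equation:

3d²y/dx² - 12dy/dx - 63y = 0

Characteristic equation: 3r² - 12r - 63 = 0
Divide by 3: r² - 4r - 21 = 0
Roots: r = 7, -3 (distinct real)
General solution: y = C₁e^(7x) + C₂e^(-3x)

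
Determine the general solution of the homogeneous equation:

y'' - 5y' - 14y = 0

Characteristic equation: r² - 5r - 14 = 0
Roots: r = 7, -2 (distinct real)
General solution: y = C₁e^(7x) + C₂e^(-2x)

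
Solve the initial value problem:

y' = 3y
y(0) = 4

General solution: y = Ce^(3x)
Applying IC y(0) = 4:
Particular solution: y = 4e^(3x)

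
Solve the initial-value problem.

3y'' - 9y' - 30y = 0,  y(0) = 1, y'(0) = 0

General solution: y = C₁e^(5x) + C₂e^(-2x)
Applying ICs: C₁ = 2/7, C₂ = 5/7
Particular solution: y = (2/7)e^(5x) + (5/7)e^(-2x)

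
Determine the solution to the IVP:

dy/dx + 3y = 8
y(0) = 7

General solution: y = 8/3 + Ce^(-3x)
Applying y(0) = 7: C = 7 - 8/3 = 13/3
Particular solution: y = 8/3 + (13/3)e^(-3x)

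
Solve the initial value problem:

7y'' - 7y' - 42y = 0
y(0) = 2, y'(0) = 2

General solution: y = C₁e^(3x) + C₂e^(-2x)
Applying ICs: C₁ = 6/5, C₂ = 4/5
Particular solution: y = (6/5)e^(3x) + (4/5)e^(-2x)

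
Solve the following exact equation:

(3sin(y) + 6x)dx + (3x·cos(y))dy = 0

Verify exactness: ∂M/∂y = ∂N/∂x ✓
Find F(x,y) such that ∂F/∂x = M, ∂F/∂y = N
Solution: 3x·sin(y) + 3x² = C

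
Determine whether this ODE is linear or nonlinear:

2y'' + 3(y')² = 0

Nonlinear ((y')² term)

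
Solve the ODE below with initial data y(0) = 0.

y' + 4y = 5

General solution: y = 5/4 + Ce^(-4x)
Applying y(0) = 0: C = 0 - 5/4 = -5/4
Particular solution: y = 5/4 - (5/4)e^(-4x)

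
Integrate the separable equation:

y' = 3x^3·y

Separating variables and integrating:
ln|y| = 3x^4/4 + C

General solution: y = Ce^(3x^4/4)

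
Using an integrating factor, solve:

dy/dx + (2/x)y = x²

Using integrating factor method:

General solution: y = (1/5)x^3 + Cx^(-2)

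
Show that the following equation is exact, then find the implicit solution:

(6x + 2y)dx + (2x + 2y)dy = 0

Verify exactness: ∂M/∂y = ∂N/∂x ✓
Find F(x,y) such that ∂F/∂x = M, ∂F/∂y = N
Solution: 3x² + 2xy + y² = C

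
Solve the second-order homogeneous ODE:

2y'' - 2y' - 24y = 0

Characteristic equation: 2r² - 2r - 24 = 0
Divide by 2: r² - r - 12 = 0
Roots: r = 4, -3 (distinct real)
General solution: y = C₁e^(4x) + C₂e^(-3x)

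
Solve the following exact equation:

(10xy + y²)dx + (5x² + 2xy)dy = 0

Verify exactness: ∂M/∂y = ∂N/∂x ✓
Find F(x,y) such that ∂F/∂x = M, ∂F/∂y = N
Solution: 5x²y + xy² = C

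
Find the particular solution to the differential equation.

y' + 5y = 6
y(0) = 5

General solution: y = 6/5 + Ce^(-5x)
Applying y(0) = 5: C = 5 - 6/5 = 19/5
Particular solution: y = 6/5 + (19/5)e^(-5x)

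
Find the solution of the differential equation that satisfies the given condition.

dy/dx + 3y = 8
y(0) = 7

General solution: y = 8/3 + Ce^(-3x)
Applying y(0) = 7: C = 7 - 8/3 = 13/3
Particular solution: y = 8/3 + (13/3)e^(-3x)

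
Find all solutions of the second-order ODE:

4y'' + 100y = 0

Characteristic equation: 4r² + 100 = 0
Divide by 4: r² + 25 = 0
Roots: r = ±5i (complex conjugates)
General solution: y = C₁cos(5x) + C₂sin(5x)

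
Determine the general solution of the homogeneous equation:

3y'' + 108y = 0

Characteristic equation: 3r² + 108 = 0
Divide by 3: r² + 36 = 0
Roots: r = ±6i (complex conjugates)
General solution: y = C₁cos(6x) + C₂sin(6x)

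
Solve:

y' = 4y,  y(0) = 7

General solution: y = Ce^(4x)
Applying IC y(0) = 7:
Particular solution: y = 7e^(4x)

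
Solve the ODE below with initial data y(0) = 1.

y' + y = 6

General solution: y = 6 + Ce^(-x)
Applying y(0) = 1: C = 1 - 6 = -5
Particular solution: y = 6 - 5e^(-x)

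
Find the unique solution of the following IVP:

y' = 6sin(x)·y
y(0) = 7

General solution: y = Ce^(-6cos(x))
Applying IC y(0) = 7:
Particular solution: y = 7e^(6(1-cos(x)))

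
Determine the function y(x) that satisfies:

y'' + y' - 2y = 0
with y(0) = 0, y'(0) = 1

General solution: y = C₁e^x + C₂e^(-2x)
Applying ICs: C₁ = 1/3, C₂ = -1/3
Particular solution: y = (1/3)e^x - (1/3)e^(-2x)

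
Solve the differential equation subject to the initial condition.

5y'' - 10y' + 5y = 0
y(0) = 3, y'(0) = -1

General solution: y = (C₁ + C₂x)e^x
Repeated root r = 1
Applying ICs: C₁ = 3, C₂ = -4
Particular solution: y = (3 - 4x)e^x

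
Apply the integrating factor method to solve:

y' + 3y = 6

Using integrating factor method:

General solution: y = 2 + Ce^(-3x)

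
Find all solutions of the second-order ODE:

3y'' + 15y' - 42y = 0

Characteristic equation: 3r² + 15r - 42 = 0
Divide by 3: r² + 5r - 14 = 0
Roots: r = 2, -7 (distinct real)
General solution: y = C₁e^(2x) + C₂e^(-7x)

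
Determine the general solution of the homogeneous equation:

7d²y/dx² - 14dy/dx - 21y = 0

Characteristic equation: 7r² - 14r - 21 = 0
Divide by 7: r² - 2r - 3 = 0
Roots: r = 3, -1 (distinct real)
General solution: y = C₁e^(3x) + C₂e^(-x)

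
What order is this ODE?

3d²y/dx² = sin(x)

The order is 2 (highest derivative is of order 2).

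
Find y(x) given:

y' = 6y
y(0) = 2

General solution: y = Ce^(6x)
Applying IC y(0) = 2:
Particular solution: y = 2e^(6x)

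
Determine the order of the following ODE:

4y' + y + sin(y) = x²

The order is 1 (highest derivative is of order 1).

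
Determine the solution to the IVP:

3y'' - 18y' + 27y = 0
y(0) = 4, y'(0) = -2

General solution: y = (C₁ + C₂x)e^(3x)
Repeated root r = 3
Applying ICs: C₁ = 4, C₂ = -14
Particular solution: y = (4 - 14x)e^(3x)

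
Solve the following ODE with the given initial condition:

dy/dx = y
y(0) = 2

General solution: y = Ce^x
Applying IC y(0) = 2:
Particular solution: y = 2e^x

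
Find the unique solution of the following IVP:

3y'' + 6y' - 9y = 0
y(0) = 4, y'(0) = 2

General solution: y = C₁e^x + C₂e^(-3x)
Applying ICs: C₁ = 7/2, C₂ = 1/2
Particular solution: y = (7/2)e^x + (1/2)e^(-3x)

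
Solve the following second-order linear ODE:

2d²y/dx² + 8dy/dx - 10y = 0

Characteristic equation: 2r² + 8r - 10 = 0
Divide by 2: r² + 4r - 5 = 0
Roots: r = 1, -5 (distinct real)
General solution: y = C₁e^x + C₂e^(-5x)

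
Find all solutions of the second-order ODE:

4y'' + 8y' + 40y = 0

Characteristic equation: 4r² + 8r + 40 = 0
Divide by 4: r² + 2r + 10 = 0
Roots: r = -1 ± 3i (complex conjugates)
General solution: y = e^(-x)(C₁cos(3x) + C₂sin(3x))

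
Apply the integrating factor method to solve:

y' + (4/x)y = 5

Using integrating factor method:

General solution: y = x + Cx^(-4)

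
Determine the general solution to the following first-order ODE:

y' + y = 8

Using integrating factor method:

General solution: y = 8 + Ce^(-x)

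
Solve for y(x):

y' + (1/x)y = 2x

Using integrating factor method:

General solution: y = (2/3)x^2 + C/x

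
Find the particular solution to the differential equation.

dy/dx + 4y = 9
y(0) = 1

General solution: y = 9/4 + Ce^(-4x)
Applying y(0) = 1: C = 1 - 9/4 = -5/4
Particular solution: y = 9/4 - (5/4)e^(-4x)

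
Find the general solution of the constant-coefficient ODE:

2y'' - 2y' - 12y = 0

Characteristic equation: 2r² - 2r - 12 = 0
Divide by 2: r² - r - 6 = 0
Roots: r = 3, -2 (distinct real)
General solution: y = C₁e^(3x) + C₂e^(-2x)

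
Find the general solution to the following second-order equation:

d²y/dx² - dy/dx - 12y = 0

Characteristic equation: r² - r - 12 = 0
Roots: r = 4, -3 (distinct real)
General solution: y = C₁e^(4x) + C₂e^(-3x)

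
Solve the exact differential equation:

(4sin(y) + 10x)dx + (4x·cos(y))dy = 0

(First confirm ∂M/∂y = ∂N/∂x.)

Verify exactness: ∂M/∂y = ∂N/∂x ✓
Find F(x,y) such that ∂F/∂x = M, ∂F/∂y = N
Solution: 4x·sin(y) + 5x² = C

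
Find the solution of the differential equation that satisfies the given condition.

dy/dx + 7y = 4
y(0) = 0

General solution: y = 4/7 + Ce^(-7x)
Applying y(0) = 0: C = 0 - 4/7 = -4/7
Particular solution: y = 4/7 - (4/7)e^(-7x)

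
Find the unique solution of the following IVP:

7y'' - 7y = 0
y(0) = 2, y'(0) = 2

General solution: y = C₁e^x + C₂e^(-x)
Applying ICs: C₁ = 2, C₂ = 0
Particular solution: y = 2e^x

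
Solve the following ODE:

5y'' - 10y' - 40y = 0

Characteristic equation: 5r² - 10r - 40 = 0
Divide by 5: r² - 2r - 8 = 0
Roots: r = 4, -2 (distinct real)
General solution: y = C₁e^(4x) + C₂e^(-2x)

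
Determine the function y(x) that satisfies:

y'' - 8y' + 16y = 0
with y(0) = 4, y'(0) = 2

General solution: y = (C₁ + C₂x)e^(4x)
Repeated root r = 4
Applying ICs: C₁ = 4, C₂ = -14
Particular solution: y = (4 - 14x)e^(4x)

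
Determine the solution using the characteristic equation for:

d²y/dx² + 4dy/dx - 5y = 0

Characteristic equation: r² + 4r - 5 = 0
Roots: r = 1, -5 (distinct real)
General solution: y = C₁e^x + C₂e^(-5x)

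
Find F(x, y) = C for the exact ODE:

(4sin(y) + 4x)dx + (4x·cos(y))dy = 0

Verify exactness: ∂M/∂y = ∂N/∂x ✓
Find F(x,y) such that ∂F/∂x = M, ∂F/∂y = N
Solution: 4x·sin(y) + 2x² = C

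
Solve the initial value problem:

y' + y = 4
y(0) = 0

General solution: y = 4 + Ce^(-x)
Applying y(0) = 0: C = 0 - 4 = -4
Particular solution: y = 4 - 4e^(-x)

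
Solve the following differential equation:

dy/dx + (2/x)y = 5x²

Using integrating factor method:

General solution: y = x^3 + Cx^(-2)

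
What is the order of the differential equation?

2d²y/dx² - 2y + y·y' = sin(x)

The order is 2 (highest derivative is of order 2).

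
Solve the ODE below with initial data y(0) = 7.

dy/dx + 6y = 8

General solution: y = 4/3 + Ce^(-6x)
Applying y(0) = 7: C = 7 - 4/3 = 17/3
Particular solution: y = 4/3 + (17/3)e^(-6x)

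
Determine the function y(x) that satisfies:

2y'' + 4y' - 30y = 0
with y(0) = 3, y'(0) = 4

General solution: y = C₁e^(3x) + C₂e^(-5x)
Applying ICs: C₁ = 19/8, C₂ = 5/8
Particular solution: y = (19/8)e^(3x) + (5/8)e^(-5x)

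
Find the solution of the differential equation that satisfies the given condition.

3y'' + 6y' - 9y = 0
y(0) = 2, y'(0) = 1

General solution: y = C₁e^x + C₂e^(-3x)
Applying ICs: C₁ = 7/4, C₂ = 1/4
Particular solution: y = (7/4)e^x + (1/4)e^(-3x)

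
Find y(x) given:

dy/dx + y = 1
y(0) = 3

General solution: y = 1 + Ce^(-x)
Applying y(0) = 3: C = 3 - 1 = 2
Particular solution: y = 1 + 2e^(-x)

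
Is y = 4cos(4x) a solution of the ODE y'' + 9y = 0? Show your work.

Verification:
y'' = -64cos(4x)
y'' + 9y ≠ 0 (frequency mismatch: got 16 instead of 9)

No, it is not a solution.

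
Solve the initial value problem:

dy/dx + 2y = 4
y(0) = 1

General solution: y = 2 + Ce^(-2x)
Applying y(0) = 1: C = 1 - 2 = -1
Particular solution: y = 2 - e^(-2x)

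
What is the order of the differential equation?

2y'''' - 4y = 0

The order is 4 (highest derivative is of order 4).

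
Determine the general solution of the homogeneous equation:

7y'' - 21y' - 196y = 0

Characteristic equation: 7r² - 21r - 196 = 0
Divide by 7: r² - 3r - 28 = 0
Roots: r = 7, -4 (distinct real)
General solution: y = C₁e^(7x) + C₂e^(-4x)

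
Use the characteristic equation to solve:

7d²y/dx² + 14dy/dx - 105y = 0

Characteristic equation: 7r² + 14r - 105 = 0
Divide by 7: r² + 2r - 15 = 0
Roots: r = 3, -5 (distinct real)
General solution: y = C₁e^(3x) + C₂e^(-5x)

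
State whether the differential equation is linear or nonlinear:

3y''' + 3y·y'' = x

Nonlinear (y·y'' term)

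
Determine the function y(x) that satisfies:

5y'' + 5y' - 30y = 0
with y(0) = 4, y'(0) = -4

General solution: y = C₁e^(2x) + C₂e^(-3x)
Applying ICs: C₁ = 8/5, C₂ = 12/5
Particular solution: y = (8/5)e^(2x) + (12/5)e^(-3x)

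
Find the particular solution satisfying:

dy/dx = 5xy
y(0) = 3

General solution: y = Ce^(5x²/2)
Applying IC y(0) = 3:
Particular solution: y = 3e^(5x²/2)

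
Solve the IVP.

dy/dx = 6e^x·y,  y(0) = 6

General solution: y = Ce^(6e^x)
Applying IC y(0) = 6:
Particular solution: y = 6e^(6(e^x - 1))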